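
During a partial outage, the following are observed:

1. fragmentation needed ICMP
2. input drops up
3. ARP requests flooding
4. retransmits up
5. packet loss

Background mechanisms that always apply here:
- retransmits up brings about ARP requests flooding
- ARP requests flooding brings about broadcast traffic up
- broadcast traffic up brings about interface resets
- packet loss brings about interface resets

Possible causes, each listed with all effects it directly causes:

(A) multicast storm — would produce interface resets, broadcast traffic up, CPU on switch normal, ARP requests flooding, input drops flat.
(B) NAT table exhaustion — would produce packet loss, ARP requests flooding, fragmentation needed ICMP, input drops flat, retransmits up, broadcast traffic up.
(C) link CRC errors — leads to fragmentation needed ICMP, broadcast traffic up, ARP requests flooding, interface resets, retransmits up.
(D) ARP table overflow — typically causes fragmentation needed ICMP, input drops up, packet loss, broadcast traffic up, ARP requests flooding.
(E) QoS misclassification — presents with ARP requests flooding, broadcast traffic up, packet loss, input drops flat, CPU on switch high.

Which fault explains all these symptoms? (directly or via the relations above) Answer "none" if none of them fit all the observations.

Testing each hypothesis:
(A) multicast storm — fragmentation needed ICMP ✗; input drops up ✗; ARP requests flooding ✓; retransmits up ✗; packet loss ✗
(B) NAT table exhaustion — fragmentation needed ICMP ✓; input drops up ✗; ARP requests flooding ✓; retransmits up ✓; packet loss ✓
(C) link CRC errors — does not account for input drops up, packet loss
(D) ARP table overflow — fragmentation needed ICMP ✓; input drops up ✓; ARP requests flooding ✓; retransmits up ✗; packet loss ✓
(E) QoS misclassification — fails on fragmentation needed ICMP, input drops up, retransmits up (predicts input drops flat, not input drops up)
Every candidate fails on at least one observation.

none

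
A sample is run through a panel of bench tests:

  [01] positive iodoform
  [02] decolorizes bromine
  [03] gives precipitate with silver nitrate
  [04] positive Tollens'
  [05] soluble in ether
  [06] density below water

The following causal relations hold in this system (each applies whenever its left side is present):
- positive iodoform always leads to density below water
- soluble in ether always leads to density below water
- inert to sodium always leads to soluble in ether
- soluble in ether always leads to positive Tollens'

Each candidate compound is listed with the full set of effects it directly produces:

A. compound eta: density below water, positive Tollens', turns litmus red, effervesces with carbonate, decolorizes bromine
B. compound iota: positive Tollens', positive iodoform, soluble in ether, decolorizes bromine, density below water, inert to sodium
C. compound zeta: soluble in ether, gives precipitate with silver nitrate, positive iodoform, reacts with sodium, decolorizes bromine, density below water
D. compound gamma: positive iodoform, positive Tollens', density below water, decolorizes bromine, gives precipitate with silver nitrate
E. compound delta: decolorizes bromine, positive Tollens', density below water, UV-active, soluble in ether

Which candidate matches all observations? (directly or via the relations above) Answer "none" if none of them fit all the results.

For each candidate, compare predicted effects to what was observed:
(A) compound eta — does not account for positive iodoform, gives precipitate with silver nitrate, soluble in ether
(B) compound iota — does not account for gives precipitate with silver nitrate
(C) compound zeta — positive iodoform +; decolorizes bromine +; gives precipitate with silver nitrate +; positive Tollens' + (by soluble in ether → positive Tollens'); soluble in ether +; density below water +
(D) compound gamma — positive iodoform +; decolorizes bromine +; gives precipitate with silver nitrate +; positive Tollens' +; soluble in ether -; density below water +
(E) compound delta — does not account for positive iodoform, gives precipitate with silver nitrate
Only (C) is consistent with every observation.

C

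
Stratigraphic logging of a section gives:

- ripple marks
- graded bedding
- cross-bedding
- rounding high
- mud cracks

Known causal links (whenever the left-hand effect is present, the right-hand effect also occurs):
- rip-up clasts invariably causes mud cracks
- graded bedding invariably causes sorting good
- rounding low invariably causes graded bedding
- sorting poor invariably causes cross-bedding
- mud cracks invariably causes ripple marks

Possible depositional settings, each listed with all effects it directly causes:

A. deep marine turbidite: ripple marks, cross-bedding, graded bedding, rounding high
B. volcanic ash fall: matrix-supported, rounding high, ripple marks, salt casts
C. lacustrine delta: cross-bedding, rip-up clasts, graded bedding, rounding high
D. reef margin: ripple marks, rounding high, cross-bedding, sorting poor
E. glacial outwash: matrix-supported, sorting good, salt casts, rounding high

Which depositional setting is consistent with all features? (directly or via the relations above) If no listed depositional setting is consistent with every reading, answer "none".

C

Checking each candidate against the observations:
(A) deep marine turbidite — does not account for mud cracks
(B) volcanic ash fall — does not account for graded bedding, cross-bedding, mud cracks
(C) lacustrine delta — ripple marks yes (via rip-up clasts → mud cracks → ripple marks); graded bedding yes; cross-bedding yes; rounding high yes; mud cracks yes (via rip-up clasts → mud cracks)
(D) reef margin — ripple marks yes; graded bedding NO; cross-bedding yes; rounding high yes; mud cracks NO
(E) glacial outwash — ripple marks NO; graded bedding NO; cross-bedding NO; rounding high yes; mud cracks NO
Only (C) is consistent with every observation.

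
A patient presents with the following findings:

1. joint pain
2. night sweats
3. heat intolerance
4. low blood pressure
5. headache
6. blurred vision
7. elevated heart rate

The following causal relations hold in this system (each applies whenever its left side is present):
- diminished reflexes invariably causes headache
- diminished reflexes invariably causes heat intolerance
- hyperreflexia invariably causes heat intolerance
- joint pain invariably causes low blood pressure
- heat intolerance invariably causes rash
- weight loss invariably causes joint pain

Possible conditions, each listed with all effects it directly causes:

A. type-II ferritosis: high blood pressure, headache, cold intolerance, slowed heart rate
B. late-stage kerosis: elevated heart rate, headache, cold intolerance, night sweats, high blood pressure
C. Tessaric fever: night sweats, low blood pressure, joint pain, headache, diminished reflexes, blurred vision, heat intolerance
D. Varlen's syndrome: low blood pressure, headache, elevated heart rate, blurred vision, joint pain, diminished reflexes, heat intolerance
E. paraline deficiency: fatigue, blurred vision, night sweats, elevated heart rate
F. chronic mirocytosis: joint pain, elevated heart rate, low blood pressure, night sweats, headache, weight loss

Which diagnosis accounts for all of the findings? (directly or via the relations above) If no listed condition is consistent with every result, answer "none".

none

Per-candidate check:
(A) type-II ferritosis — joint pain miss; night sweats miss; heat intolerance miss; low blood pressure miss; headache match; blurred vision miss; elevated heart rate miss
(B) late-stage kerosis — fails on joint pain, heat intolerance, low blood pressure, blurred vision (predicts cold intolerance, not heat intolerance; predicts high blood pressure, not low blood pressure)
(C) Tessaric fever — joint pain match; night sweats match; heat intolerance match; low blood pressure match; headache match; blurred vision match; elevated heart rate miss
(D) Varlen's syndrome — does not account for night sweats
(E) paraline deficiency — joint pain miss; night sweats match; heat intolerance miss; low blood pressure miss; headache miss; blurred vision match; elevated heart rate match
(F) chronic mirocytosis — joint pain match; night sweats match; heat intolerance miss; low blood pressure match; headache match; blurred vision miss; elevated heart rate match
None of the listed candidates fits everything.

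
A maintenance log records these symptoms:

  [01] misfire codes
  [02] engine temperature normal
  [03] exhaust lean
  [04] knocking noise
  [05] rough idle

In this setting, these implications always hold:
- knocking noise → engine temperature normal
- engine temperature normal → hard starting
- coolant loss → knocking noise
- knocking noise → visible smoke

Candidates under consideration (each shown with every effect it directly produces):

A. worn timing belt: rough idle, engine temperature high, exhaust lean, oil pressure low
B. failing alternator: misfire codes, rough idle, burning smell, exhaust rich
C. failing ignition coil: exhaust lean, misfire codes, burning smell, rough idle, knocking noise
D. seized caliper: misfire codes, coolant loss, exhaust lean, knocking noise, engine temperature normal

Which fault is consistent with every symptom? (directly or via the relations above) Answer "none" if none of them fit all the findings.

C

Testing each hypothesis:
(A) worn timing belt — fails on misfire codes, engine temperature normal, knocking noise (predicts engine temperature high, not engine temperature normal)
(B) failing alternator — fails on engine temperature normal, exhaust lean, knocking noise (predicts exhaust rich, not exhaust lean)
(C) failing ignition coil — accounts for every observation (engine temperature normal by knocking noise → engine temperature normal)
(D) seized caliper — misfire codes ✓; engine temperature normal ✓; exhaust lean ✓; knocking noise ✓; rough idle ✗
Only (C) is consistent with every observation.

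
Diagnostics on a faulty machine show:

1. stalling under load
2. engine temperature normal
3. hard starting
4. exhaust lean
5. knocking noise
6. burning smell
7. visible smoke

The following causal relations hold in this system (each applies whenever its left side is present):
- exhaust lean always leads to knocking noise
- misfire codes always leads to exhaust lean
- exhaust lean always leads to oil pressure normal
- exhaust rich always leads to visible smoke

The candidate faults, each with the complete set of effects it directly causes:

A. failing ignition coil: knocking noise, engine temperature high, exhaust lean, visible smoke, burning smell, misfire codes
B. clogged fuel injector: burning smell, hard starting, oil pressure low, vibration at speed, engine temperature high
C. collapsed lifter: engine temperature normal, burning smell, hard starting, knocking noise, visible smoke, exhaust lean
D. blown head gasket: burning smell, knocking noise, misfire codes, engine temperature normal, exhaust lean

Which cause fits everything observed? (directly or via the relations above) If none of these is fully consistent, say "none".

For each candidate, compare predicted effects to what was observed:
(A) failing ignition coil — fails on stalling under load, engine temperature normal, hard starting (predicts engine temperature high, not engine temperature normal)
(B) clogged fuel injector — fails on stalling under load, engine temperature normal, exhaust lean, knocking noise, visible smoke (predicts engine temperature high, not engine temperature normal)
(C) collapsed lifter — does not account for stalling under load
(D) blown head gasket — does not account for stalling under load, hard starting, visible smoke
No candidate is consistent with all observations.

none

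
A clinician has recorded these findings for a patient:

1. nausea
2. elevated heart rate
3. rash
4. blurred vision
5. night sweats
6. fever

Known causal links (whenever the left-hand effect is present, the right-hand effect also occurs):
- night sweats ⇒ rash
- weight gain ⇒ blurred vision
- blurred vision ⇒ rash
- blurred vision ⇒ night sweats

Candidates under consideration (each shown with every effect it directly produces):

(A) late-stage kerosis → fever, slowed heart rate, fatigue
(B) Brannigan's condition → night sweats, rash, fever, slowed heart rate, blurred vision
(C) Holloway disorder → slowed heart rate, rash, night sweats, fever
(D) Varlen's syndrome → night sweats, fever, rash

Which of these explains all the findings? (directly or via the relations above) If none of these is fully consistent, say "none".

For each candidate, compare predicted effects to what was observed:
(A) late-stage kerosis — nausea ✗; elevated heart rate ✗; rash ✗; blurred vision ✗; night sweats ✗; fever ✓
(B) Brannigan's condition — nausea ✗; elevated heart rate ✗; rash ✓; blurred vision ✓; night sweats ✓; fever ✓
(C) Holloway disorder — nausea ✗; elevated heart rate ✗; rash ✓; blurred vision ✗; night sweats ✓; fever ✓
(D) Varlen's syndrome — nausea ✗; elevated heart rate ✗; rash ✓; blurred vision ✗; night sweats ✓; fever ✓
No candidate is consistent with all observations.

none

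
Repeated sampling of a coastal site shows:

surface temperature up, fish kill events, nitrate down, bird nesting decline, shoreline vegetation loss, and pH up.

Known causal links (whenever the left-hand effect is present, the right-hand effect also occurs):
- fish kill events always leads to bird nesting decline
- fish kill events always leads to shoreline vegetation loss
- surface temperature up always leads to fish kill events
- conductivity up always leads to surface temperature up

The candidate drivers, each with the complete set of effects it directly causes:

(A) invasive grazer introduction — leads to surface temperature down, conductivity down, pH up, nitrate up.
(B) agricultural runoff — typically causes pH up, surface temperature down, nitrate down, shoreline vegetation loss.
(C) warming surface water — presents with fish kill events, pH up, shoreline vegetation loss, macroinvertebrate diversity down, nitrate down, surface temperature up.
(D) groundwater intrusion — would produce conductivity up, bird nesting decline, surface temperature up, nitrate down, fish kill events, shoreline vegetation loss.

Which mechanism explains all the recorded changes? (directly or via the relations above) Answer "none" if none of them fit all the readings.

C

Checking each candidate against the observations:
(A) invasive grazer introduction — surface temperature up NO; fish kill events NO; nitrate down NO; bird nesting decline NO; shoreline vegetation loss NO; pH up yes
(B) agricultural runoff — surface temperature up NO; fish kill events NO; nitrate down yes; bird nesting decline NO; shoreline vegetation loss yes; pH up yes
(C) warming surface water — accounts for every observation (bird nesting decline by fish kill events → bird nesting decline)
(D) groundwater intrusion — surface temperature up yes; fish kill events yes; nitrate down yes; bird nesting decline yes; shoreline vegetation loss yes; pH up NO
(C) alone accounts for all the evidence.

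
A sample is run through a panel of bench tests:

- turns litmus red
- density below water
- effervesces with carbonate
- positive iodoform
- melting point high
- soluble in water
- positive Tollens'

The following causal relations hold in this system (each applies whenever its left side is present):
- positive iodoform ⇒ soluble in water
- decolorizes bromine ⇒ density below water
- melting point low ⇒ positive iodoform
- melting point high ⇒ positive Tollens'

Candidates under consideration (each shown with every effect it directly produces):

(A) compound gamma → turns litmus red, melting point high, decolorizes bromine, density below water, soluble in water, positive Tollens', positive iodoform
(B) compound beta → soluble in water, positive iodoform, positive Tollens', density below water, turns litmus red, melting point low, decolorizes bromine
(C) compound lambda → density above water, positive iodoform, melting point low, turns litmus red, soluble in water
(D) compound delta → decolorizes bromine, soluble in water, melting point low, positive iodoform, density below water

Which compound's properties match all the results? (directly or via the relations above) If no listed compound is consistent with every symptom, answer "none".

none

Testing each hypothesis:
(A) compound gamma — turns litmus red +; density below water +; effervesces with carbonate -; positive iodoform +; melting point high +; soluble in water +; positive Tollens' +
(B) compound beta — fails on effervesces with carbonate, melting point high (predicts melting point low, not melting point high)
(C) compound lambda — fails on density below water, effervesces with carbonate, melting point high, positive Tollens' (predicts density above water, not density below water; predicts melting point low, not melting point high)
(D) compound delta — fails on turns litmus red, effervesces with carbonate, melting point high, positive Tollens' (predicts melting point low, not melting point high)
None of the listed candidates fits everything.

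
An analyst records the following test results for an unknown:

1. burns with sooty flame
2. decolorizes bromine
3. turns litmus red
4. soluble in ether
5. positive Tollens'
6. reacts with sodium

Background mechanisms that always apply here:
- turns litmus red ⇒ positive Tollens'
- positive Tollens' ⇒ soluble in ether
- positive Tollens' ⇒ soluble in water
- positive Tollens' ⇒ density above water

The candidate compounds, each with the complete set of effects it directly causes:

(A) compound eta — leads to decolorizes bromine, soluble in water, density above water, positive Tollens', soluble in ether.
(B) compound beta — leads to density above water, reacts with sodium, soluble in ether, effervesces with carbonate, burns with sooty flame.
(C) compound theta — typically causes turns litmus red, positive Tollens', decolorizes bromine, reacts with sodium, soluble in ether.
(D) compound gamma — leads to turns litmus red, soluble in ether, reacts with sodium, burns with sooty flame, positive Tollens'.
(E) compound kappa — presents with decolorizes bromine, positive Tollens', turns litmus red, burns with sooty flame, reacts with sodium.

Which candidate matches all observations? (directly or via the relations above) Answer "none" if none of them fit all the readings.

E

Per-candidate check:
(A) compound eta — does not account for burns with sooty flame, turns litmus red, reacts with sodium
(B) compound beta — burns with sooty flame match; decolorizes bromine miss; turns litmus red miss; soluble in ether match; positive Tollens' miss; reacts with sodium match
(C) compound theta — does not account for burns with sooty flame
(D) compound gamma — burns with sooty flame match; decolorizes bromine miss; turns litmus red match; soluble in ether match; positive Tollens' match; reacts with sodium match
(E) compound kappa — burns with sooty flame match; decolorizes bromine match; turns litmus red match; soluble in ether match (by positive Tollens' → soluble in ether); positive Tollens' match; reacts with sodium match
(E) alone accounts for all the evidence.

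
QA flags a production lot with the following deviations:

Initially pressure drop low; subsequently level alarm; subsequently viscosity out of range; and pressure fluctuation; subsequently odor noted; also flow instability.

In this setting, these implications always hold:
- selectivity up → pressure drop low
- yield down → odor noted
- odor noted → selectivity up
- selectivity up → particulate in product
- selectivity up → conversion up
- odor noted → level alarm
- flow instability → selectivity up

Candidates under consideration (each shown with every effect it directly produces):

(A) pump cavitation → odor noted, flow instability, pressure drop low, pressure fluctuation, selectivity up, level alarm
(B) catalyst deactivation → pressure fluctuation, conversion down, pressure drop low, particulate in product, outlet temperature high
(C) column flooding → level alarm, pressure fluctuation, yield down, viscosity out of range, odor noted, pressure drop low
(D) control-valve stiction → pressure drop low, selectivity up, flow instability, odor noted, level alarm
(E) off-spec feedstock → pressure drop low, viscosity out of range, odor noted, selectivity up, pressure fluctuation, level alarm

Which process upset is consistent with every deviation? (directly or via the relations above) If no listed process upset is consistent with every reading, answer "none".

Checking each candidate against the observations:
(A) pump cavitation — does not account for viscosity out of range
(B) catalyst deactivation — pressure drop low yes; level alarm NO; viscosity out of range NO; pressure fluctuation yes; odor noted NO; flow instability NO
(C) column flooding — pressure drop low yes; level alarm yes; viscosity out of range yes; pressure fluctuation yes; odor noted yes; flow instability NO
(D) control-valve stiction — pressure drop low yes; level alarm yes; viscosity out of range NO; pressure fluctuation NO; odor noted yes; flow instability yes
(E) off-spec feedstock — does not account for flow instability
None of the listed candidates fits everything.

none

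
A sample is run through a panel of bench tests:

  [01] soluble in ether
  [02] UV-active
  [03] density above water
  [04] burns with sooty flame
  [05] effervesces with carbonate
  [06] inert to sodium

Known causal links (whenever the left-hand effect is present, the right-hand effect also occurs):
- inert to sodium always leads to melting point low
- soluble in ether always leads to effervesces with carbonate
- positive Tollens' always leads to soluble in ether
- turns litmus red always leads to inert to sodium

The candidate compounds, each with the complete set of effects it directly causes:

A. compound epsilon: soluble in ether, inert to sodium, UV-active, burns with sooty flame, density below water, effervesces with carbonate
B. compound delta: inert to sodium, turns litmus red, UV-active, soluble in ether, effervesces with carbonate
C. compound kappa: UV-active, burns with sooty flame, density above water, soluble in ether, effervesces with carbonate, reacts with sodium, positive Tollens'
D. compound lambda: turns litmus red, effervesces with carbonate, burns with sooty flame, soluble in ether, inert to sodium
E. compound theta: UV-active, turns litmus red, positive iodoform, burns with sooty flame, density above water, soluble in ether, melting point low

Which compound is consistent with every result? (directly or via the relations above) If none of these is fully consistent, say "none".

E

For each candidate, compare predicted effects to what was observed:
(A) compound epsilon — soluble in ether match; UV-active match; density above water miss; burns with sooty flame match; effervesces with carbonate match; inert to sodium match
(B) compound delta — soluble in ether match; UV-active match; density above water miss; burns with sooty flame miss; effervesces with carbonate match; inert to sodium match
(C) compound kappa — soluble in ether match; UV-active match; density above water match; burns with sooty flame match; effervesces with carbonate match; inert to sodium miss
(D) compound lambda — soluble in ether match; UV-active miss; density above water miss; burns with sooty flame match; effervesces with carbonate match; inert to sodium match
(E) compound theta — soluble in ether match; UV-active match; density above water match; burns with sooty flame match; effervesces with carbonate match (by soluble in ether → effervesces with carbonate); inert to sodium match (by turns litmus red → inert to sodium)
Only (E) is consistent with every observation.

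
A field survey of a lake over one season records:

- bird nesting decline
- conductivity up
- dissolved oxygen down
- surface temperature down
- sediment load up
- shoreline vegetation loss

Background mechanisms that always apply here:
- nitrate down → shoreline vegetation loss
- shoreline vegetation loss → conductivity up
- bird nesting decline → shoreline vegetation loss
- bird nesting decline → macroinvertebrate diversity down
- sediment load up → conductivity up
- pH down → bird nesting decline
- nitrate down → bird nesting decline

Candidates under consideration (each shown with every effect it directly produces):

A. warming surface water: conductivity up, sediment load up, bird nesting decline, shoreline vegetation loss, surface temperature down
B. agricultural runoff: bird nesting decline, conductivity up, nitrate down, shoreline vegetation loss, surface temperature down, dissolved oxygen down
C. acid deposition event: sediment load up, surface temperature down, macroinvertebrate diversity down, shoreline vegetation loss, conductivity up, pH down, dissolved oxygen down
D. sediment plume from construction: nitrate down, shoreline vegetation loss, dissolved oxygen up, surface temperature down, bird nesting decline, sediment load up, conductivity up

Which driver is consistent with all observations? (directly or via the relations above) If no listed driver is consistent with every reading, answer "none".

C

Per-candidate check:
(A) warming surface water — bird nesting decline ✓; conductivity up ✓; dissolved oxygen down ✗; surface temperature down ✓; sediment load up ✓; shoreline vegetation loss ✓
(B) agricultural runoff — does not account for sediment load up
(C) acid deposition event — accounts for every observation (bird nesting decline via pH down → bird nesting decline)
(D) sediment plume from construction — bird nesting decline ✓; conductivity up ✓; dissolved oxygen down ✗; surface temperature down ✓; sediment load up ✓; shoreline vegetation loss ✓
(C) is the only candidate with no mismatches.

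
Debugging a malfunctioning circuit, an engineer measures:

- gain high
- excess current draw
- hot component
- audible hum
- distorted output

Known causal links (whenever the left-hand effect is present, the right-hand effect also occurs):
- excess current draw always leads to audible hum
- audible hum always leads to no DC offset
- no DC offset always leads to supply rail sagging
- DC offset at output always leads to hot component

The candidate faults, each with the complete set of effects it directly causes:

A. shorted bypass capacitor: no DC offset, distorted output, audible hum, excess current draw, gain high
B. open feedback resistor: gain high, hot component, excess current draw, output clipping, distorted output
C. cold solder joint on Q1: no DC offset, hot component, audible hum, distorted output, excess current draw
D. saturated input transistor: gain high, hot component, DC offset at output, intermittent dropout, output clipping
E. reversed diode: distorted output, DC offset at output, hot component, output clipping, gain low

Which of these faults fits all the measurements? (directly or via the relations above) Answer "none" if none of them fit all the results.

Testing each hypothesis:
(A) shorted bypass capacitor — does not account for hot component
(B) open feedback resistor — gain high match; excess current draw match; hot component match; audible hum match (via excess current draw → audible hum); distorted output match
(C) cold solder joint on Q1 — does not account for gain high
(D) saturated input transistor — does not account for excess current draw, audible hum, distorted output
(E) reversed diode — gain high miss; excess current draw miss; hot component match; audible hum miss; distorted output match
Only (B) is consistent with every observation.

B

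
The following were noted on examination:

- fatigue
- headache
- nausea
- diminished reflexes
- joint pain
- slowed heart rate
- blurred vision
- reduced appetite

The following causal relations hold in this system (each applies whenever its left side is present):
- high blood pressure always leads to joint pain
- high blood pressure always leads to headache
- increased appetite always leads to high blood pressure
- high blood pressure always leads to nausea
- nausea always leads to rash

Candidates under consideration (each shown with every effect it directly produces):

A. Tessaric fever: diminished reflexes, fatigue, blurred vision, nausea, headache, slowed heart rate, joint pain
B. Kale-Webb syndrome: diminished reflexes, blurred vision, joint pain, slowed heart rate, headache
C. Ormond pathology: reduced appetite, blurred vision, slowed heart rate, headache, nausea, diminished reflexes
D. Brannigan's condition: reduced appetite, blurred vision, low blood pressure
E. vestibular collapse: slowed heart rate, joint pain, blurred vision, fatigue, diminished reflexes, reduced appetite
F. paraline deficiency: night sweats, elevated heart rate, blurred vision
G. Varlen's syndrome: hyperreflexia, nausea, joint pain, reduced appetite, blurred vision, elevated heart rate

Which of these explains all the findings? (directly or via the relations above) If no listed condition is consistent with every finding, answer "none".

Testing each hypothesis:
(A) Tessaric fever — fatigue ✓; headache ✓; nausea ✓; diminished reflexes ✓; joint pain ✓; slowed heart rate ✓; blurred vision ✓; reduced appetite ✗
(B) Kale-Webb syndrome — fatigue ✗; headache ✓; nausea ✗; diminished reflexes ✓; joint pain ✓; slowed heart rate ✓; blurred vision ✓; reduced appetite ✗
(C) Ormond pathology — fatigue ✗; headache ✓; nausea ✓; diminished reflexes ✓; joint pain ✗; slowed heart rate ✓; blurred vision ✓; reduced appetite ✓
(D) Brannigan's condition — does not account for fatigue, headache, nausea, diminished reflexes, joint pain, slowed heart rate
(E) vestibular collapse — fatigue ✓; headache ✗; nausea ✗; diminished reflexes ✓; joint pain ✓; slowed heart rate ✓; blurred vision ✓; reduced appetite ✓
(F) paraline deficiency — fails on fatigue, headache, nausea, diminished reflexes, joint pain, slowed heart rate, reduced appetite (predicts elevated heart rate, not slowed heart rate)
(G) Varlen's syndrome — fails on fatigue, headache, diminished reflexes, slowed heart rate (predicts hyperreflexia, not diminished reflexes; predicts elevated heart rate, not slowed heart rate)
None of the listed candidates fits everything.

none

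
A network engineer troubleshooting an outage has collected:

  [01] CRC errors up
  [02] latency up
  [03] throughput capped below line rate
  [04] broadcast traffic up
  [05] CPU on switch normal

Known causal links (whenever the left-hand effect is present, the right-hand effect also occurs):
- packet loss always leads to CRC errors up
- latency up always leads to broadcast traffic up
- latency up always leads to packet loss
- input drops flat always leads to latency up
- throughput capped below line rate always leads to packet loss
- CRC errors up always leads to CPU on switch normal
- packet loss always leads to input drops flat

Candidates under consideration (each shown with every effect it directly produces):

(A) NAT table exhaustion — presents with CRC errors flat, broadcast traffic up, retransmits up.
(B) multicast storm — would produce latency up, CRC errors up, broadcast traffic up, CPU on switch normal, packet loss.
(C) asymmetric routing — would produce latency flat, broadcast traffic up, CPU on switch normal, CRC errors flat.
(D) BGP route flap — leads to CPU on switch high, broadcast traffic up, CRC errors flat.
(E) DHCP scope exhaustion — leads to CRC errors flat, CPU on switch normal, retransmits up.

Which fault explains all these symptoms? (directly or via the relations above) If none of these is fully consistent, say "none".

Per-candidate check:
(A) NAT table exhaustion — CRC errors up ✗; latency up ✗; throughput capped below line rate ✗; broadcast traffic up ✓; CPU on switch normal ✗
(B) multicast storm — does not account for throughput capped below line rate
(C) asymmetric routing — fails on CRC errors up, latency up, throughput capped below line rate (predicts CRC errors flat, not CRC errors up; predicts latency flat, not latency up)
(D) BGP route flap — CRC errors up ✗; latency up ✗; throughput capped below line rate ✗; broadcast traffic up ✓; CPU on switch normal ✗
(E) DHCP scope exhaustion — CRC errors up ✗; latency up ✗; throughput capped below line rate ✗; broadcast traffic up ✗; CPU on switch normal ✓
None of the listed candidates fits everything.

none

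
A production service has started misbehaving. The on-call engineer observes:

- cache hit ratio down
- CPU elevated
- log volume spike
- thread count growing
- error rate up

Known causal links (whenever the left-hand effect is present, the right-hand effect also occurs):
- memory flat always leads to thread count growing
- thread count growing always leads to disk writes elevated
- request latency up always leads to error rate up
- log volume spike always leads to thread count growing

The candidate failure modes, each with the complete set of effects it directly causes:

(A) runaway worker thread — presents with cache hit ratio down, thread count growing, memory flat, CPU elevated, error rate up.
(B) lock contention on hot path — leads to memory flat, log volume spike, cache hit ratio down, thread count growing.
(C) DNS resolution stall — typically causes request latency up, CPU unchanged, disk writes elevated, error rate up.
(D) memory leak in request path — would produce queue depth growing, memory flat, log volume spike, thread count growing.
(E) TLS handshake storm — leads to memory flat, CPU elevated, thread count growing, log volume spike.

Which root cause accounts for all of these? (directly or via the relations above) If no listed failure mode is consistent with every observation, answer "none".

none

Checking each candidate against the observations:
(A) runaway worker thread — cache hit ratio down +; CPU elevated +; log volume spike -; thread count growing +; error rate up +
(B) lock contention on hot path — cache hit ratio down +; CPU elevated -; log volume spike +; thread count growing +; error rate up -
(C) DNS resolution stall — cache hit ratio down -; CPU elevated -; log volume spike -; thread count growing -; error rate up +
(D) memory leak in request path — does not account for cache hit ratio down, CPU elevated, error rate up
(E) TLS handshake storm — does not account for cache hit ratio down, error rate up
No candidate is consistent with all observations.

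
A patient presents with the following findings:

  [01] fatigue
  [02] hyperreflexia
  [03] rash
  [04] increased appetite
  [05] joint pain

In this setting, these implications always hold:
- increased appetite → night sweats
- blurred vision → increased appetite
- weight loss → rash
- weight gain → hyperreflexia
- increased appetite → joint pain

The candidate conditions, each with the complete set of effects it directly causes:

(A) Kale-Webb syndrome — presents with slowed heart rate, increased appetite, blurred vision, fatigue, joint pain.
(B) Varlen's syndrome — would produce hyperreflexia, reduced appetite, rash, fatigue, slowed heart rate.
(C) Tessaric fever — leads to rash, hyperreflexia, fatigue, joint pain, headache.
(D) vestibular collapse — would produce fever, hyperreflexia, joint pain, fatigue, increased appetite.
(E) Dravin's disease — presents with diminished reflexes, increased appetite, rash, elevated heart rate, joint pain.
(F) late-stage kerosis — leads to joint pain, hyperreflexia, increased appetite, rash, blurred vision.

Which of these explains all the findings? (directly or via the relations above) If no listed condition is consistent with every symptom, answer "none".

none

For each candidate, compare predicted effects to what was observed:
(A) Kale-Webb syndrome — fatigue yes; hyperreflexia NO; rash NO; increased appetite yes; joint pain yes
(B) Varlen's syndrome — fatigue yes; hyperreflexia yes; rash yes; increased appetite NO; joint pain NO
(C) Tessaric fever — fatigue yes; hyperreflexia yes; rash yes; increased appetite NO; joint pain yes
(D) vestibular collapse — does not account for rash
(E) Dravin's disease — fails on fatigue, hyperreflexia (predicts diminished reflexes, not hyperreflexia)
(F) late-stage kerosis — does not account for fatigue
None of the listed candidates fits everything.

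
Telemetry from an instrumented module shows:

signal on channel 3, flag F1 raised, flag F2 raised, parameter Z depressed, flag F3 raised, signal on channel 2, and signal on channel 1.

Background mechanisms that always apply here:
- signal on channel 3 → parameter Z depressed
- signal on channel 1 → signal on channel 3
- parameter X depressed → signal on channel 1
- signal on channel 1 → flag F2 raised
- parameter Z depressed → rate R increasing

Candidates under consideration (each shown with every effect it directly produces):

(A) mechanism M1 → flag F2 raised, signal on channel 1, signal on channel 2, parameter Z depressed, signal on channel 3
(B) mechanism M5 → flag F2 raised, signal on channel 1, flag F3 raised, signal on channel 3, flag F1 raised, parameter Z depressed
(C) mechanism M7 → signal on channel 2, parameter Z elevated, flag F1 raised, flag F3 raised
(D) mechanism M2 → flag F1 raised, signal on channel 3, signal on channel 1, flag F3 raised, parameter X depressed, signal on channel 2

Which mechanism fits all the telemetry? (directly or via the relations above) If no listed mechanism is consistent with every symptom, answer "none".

D

For each candidate, compare predicted effects to what was observed:
(A) mechanism M1 — signal on channel 3 match; flag F1 raised miss; flag F2 raised match; parameter Z depressed match; flag F3 raised miss; signal on channel 2 match; signal on channel 1 match
(B) mechanism M5 — signal on channel 3 match; flag F1 raised match; flag F2 raised match; parameter Z depressed match; flag F3 raised match; signal on channel 2 miss; signal on channel 1 match
(C) mechanism M7 — fails on signal on channel 3, flag F2 raised, parameter Z depressed, signal on channel 1 (predicts parameter Z elevated, not parameter Z depressed)
(D) mechanism M2 — accounts for every observation (flag F2 raised via signal on channel 1 → flag F2 raised)
(D) alone accounts for all the evidence.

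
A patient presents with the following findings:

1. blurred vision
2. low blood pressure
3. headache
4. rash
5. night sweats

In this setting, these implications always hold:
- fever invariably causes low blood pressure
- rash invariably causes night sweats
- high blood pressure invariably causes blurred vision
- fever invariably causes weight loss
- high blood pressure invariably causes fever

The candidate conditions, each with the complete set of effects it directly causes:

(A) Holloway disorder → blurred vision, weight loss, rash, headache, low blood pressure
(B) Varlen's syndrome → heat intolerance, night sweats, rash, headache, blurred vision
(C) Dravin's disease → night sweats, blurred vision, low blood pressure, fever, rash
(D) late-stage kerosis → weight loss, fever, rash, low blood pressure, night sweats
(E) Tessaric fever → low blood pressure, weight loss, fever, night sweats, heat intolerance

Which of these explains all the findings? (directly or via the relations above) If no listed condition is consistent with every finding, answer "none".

A

Testing each hypothesis:
(A) Holloway disorder — accounts for every observation (night sweats via rash → night sweats)
(B) Varlen's syndrome — blurred vision yes; low blood pressure NO; headache yes; rash yes; night sweats yes
(C) Dravin's disease — does not account for headache
(D) late-stage kerosis — does not account for blurred vision, headache
(E) Tessaric fever — blurred vision NO; low blood pressure yes; headache NO; rash NO; night sweats yes
(A) alone accounts for all the evidence.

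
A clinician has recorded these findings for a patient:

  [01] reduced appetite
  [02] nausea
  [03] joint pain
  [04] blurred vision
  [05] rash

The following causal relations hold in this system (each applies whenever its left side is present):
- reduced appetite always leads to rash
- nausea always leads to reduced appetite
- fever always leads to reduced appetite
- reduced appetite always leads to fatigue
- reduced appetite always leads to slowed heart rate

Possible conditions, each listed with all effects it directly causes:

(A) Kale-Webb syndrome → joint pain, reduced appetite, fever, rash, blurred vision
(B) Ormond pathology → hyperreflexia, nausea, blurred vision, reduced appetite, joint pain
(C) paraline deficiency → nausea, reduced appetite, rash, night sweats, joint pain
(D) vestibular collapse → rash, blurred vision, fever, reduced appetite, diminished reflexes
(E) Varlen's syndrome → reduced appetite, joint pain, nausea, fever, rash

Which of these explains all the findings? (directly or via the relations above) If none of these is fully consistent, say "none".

Testing each hypothesis:
(A) Kale-Webb syndrome — does not account for nausea
(B) Ormond pathology — accounts for every observation (rash through reduced appetite → rash)
(C) paraline deficiency — does not account for blurred vision
(D) vestibular collapse — reduced appetite +; nausea -; joint pain -; blurred vision +; rash +
(E) Varlen's syndrome — reduced appetite +; nausea +; joint pain +; blurred vision -; rash +
Only (B) is consistent with every observation.

B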